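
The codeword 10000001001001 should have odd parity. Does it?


Number of 1s: 4

No, parity error (4 ones)


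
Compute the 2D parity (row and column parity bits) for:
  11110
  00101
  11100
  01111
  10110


Row parities: 00101
Column parities: 11110

Row P: 00101, Col P: 11110, Corner: 0


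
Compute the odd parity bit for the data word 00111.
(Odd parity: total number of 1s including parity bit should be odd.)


Number of 1s in data: 3
Parity bit: 0

0


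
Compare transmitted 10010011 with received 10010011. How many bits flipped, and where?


XOR: 00000000

0 errors (received matches sent)


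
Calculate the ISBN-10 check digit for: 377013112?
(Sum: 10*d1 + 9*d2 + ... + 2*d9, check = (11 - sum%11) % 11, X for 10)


Weighted sum: 181
181 mod 11 = 5

Check digit: 6


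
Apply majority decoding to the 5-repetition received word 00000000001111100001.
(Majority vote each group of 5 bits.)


Groups: 00000, 00000, 11111, 00001
Majority votes: 0010

0010


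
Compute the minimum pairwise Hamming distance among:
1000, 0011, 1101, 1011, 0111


Comparing all pairs, minimum distance: 1
Can detect 0 errors, correct 0 errors

1


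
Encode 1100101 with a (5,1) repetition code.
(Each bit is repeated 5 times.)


Each bit -> 5 copies

11111111110000000000111110000011111


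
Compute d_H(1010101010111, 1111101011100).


XOR: 0101000001011
Count of 1s: 5

5


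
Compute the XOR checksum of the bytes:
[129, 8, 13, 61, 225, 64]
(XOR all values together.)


XOR chain: 129 ^ 8 ^ 13 ^ 61 ^ 225 ^ 64 = 24

24


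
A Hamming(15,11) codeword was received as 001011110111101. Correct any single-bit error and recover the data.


Syndrome = 0: no error detected

Data: 11110111101 (no errors)


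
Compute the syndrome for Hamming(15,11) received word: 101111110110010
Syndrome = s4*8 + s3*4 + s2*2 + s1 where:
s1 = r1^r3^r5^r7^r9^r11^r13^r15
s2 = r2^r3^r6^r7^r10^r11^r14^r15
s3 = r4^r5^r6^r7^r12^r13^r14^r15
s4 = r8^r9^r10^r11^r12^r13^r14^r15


s1=1, s2=0, s3=1, s4=0

Syndrome = 5 (error at position 5)


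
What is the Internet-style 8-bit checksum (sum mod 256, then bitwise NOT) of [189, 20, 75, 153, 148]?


Sum = 585 mod 256 = 73
Complement = 182

182


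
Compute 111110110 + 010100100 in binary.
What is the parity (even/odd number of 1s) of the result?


111110110 = 502
010100100 = 164
Sum = 666 = 1010011010
1s count = 5

odd parity (5 ones in 1010011010)


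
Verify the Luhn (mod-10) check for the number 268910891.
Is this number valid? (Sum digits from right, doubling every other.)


Luhn sum = 41
41 mod 10 = 1

Invalid (Luhn sum mod 10 = 1)


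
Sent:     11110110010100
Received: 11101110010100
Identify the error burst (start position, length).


XOR: 00011000000000

Burst at position 3, length 2


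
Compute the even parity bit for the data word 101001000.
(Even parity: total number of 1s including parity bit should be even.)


Number of 1s in data: 3
Parity bit: 1

1


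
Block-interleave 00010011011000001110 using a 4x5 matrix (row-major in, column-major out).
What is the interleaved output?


Matrix:
  00010
  01101
  10000
  01110
Read columns: 00100101010110010100

00100101010110010100


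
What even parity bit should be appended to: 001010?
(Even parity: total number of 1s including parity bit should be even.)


Number of 1s in data: 2
Parity bit: 0

0


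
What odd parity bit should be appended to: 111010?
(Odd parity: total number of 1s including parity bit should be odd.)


Number of 1s in data: 4
Parity bit: 1

1


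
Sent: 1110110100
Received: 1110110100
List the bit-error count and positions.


XOR: 0000000000

0 errors (received matches sent)


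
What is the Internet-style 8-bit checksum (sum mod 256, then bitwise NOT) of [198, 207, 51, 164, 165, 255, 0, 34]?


Sum = 1074 mod 256 = 50
Complement = 205

205


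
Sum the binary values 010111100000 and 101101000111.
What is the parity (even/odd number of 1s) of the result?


010111100000 = 1504
101101000111 = 2887
Sum = 4391 = 1000100100111
1s count = 6

even parity (6 ones in 1000100100111)


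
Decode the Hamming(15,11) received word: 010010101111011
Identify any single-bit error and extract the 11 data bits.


Syndrome = 5: error at position 5

Data: 00011111011 (corrected bit 5)


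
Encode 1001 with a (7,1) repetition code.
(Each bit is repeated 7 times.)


Each bit -> 7 copies

1111111000000000000001111111


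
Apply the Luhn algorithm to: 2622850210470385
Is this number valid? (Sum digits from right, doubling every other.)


Luhn sum = 62
62 mod 10 = 2

Invalid (Luhn sum mod 10 = 2)


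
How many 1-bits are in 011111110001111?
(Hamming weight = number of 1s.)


Counting 1s in 011111110001111

11


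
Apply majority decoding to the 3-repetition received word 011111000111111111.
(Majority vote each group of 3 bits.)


Groups: 011, 111, 000, 111, 111, 111
Majority votes: 110111

110111


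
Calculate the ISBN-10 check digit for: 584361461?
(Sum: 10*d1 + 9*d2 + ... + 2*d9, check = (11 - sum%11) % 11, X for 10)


Weighted sum: 252
252 mod 11 = 10

Check digit: 1


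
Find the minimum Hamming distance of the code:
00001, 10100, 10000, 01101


Comparing all pairs, minimum distance: 1
Can detect 0 errors, correct 0 errors

1


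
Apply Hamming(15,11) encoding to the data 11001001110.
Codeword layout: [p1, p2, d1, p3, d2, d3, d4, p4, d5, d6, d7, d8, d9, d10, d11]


Parity bits: p1=0, p2=0, p3=0, p4=0

001010001001110


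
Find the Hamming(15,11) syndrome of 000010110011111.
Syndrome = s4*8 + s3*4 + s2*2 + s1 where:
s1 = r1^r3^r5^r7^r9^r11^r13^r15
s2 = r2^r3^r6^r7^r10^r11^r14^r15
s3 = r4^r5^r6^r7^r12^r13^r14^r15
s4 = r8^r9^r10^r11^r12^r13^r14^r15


s1=1, s2=0, s3=0, s4=0

Syndrome = 1 (error at position 1)


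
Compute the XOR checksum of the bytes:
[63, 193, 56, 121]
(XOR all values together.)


XOR chain: 63 ^ 193 ^ 56 ^ 121 = 191

191


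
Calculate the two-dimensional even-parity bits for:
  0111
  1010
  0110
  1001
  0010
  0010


Row parities: 100011
Column parities: 0010

Row P: 100011, Col P: 0010, Corner: 1


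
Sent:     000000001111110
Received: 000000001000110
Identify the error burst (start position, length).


XOR: 000000000111000

Burst at position 9, length 3


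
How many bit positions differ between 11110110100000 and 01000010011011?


XOR: 10110100111011
Count of 1s: 9

9


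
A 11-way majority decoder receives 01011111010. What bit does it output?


Ones: 7 out of 11
Threshold: 6

1 (7/11 voted 1)


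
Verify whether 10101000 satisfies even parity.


Number of 1s: 3

No, parity error (3 ones)


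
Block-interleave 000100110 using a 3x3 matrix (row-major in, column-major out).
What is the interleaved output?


Matrix:
  000
  100
  110
Read columns: 011001000

011001000


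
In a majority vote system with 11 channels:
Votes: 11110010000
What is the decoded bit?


Ones: 5 out of 11
Threshold: 6

0 (5/11 voted 1)


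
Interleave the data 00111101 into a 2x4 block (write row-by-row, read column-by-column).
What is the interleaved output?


Matrix:
  0011
  1101
Read columns: 01011011

01011011


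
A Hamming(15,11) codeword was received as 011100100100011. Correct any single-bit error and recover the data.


Syndrome = 9: error at position 9

Data: 10011100011 (corrected bit 9)


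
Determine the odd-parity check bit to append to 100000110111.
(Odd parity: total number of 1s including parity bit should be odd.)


Number of 1s in data: 6
Parity bit: 1

1


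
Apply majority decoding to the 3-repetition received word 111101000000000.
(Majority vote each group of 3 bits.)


Groups: 111, 101, 000, 000, 000
Majority votes: 11000

11000


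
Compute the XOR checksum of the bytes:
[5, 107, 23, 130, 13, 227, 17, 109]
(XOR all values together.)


XOR chain: 5 ^ 107 ^ 23 ^ 130 ^ 13 ^ 227 ^ 17 ^ 109 = 105

105


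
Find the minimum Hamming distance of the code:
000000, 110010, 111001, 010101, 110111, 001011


Comparing all pairs, minimum distance: 2
Can detect 1 errors, correct 0 errors

2


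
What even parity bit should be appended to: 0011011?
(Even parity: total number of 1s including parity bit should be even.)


Number of 1s in data: 4
Parity bit: 0

0


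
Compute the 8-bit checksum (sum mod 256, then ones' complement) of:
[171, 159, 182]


Sum = 512 mod 256 = 0
Complement = 255

255


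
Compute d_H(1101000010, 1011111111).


XOR: 0110111101
Count of 1s: 7

7


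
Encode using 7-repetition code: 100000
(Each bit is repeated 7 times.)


Each bit -> 7 copies

111111100000000000000000000000000000000000


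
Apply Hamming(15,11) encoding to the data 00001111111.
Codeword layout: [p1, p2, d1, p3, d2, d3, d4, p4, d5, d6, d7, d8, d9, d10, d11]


Parity bits: p1=0, p2=0, p3=0, p4=1

000000011111111


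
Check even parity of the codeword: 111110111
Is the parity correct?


Number of 1s: 8

Yes, parity is correct (8 ones)


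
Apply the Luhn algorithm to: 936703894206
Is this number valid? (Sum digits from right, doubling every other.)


Luhn sum = 57
57 mod 10 = 7

Invalid (Luhn sum mod 10 = 7)


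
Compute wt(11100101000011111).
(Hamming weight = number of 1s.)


Counting 1s in 11100101000011111

10


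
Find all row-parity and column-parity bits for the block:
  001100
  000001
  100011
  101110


Row parities: 0110
Column parities: 000000

Row P: 0110, Col P: 000000, Corner: 0


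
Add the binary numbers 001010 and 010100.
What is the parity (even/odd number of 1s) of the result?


001010 = 10
010100 = 20
Sum = 30 = 11110
1s count = 4

even parity (4 ones in 11110)


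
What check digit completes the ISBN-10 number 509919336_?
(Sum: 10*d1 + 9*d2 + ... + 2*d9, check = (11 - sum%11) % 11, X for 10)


Weighted sum: 269
269 mod 11 = 5

Check digit: 6


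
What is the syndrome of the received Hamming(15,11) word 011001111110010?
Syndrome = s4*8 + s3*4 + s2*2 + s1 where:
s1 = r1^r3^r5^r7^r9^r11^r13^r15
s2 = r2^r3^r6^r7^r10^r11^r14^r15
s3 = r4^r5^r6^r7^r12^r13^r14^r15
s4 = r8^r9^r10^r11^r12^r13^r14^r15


s1=0, s2=1, s3=1, s4=1

Syndrome = 14 (error at position 14)


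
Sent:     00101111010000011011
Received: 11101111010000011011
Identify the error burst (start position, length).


XOR: 11000000000000000000

Burst at position 0, length 2


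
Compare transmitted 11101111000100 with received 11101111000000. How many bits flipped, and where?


XOR: 00000000000100

1 error(s) at position(s): 11


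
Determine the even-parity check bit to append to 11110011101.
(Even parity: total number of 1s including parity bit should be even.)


Number of 1s in data: 8
Parity bit: 0

0


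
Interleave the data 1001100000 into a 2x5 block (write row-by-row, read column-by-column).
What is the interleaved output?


Matrix:
  10011
  00000
Read columns: 1000001010

1000001010


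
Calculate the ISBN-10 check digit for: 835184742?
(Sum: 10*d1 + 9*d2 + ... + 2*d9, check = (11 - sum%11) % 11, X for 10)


Weighted sum: 266
266 mod 11 = 2

Check digit: 9


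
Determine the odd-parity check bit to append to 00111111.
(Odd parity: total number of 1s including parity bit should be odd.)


Number of 1s in data: 6
Parity bit: 1

1


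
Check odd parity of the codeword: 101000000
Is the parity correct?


Number of 1s: 2

No, parity error (2 ones)


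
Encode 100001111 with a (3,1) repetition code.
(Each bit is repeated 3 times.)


Each bit -> 3 copies

111000000000000111111111111


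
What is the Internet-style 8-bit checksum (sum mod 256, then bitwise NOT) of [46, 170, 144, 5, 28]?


Sum = 393 mod 256 = 137
Complement = 118

118


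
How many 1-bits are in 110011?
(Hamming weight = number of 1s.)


Counting 1s in 110011

4


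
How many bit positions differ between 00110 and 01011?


XOR: 01101
Count of 1s: 3

3


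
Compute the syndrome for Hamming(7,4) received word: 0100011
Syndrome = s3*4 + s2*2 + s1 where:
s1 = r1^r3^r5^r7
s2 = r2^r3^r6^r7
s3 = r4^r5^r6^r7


s1=1, s2=1, s3=0

Syndrome = 3 (error at position 3)


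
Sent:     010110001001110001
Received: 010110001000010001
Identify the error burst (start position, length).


XOR: 000000000001100000

Burst at position 11, length 2


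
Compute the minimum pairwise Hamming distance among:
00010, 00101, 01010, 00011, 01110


Comparing all pairs, minimum distance: 1
Can detect 0 errors, correct 0 errors

1


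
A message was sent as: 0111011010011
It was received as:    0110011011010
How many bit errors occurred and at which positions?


XOR: 0001000001001

3 error(s) at position(s): 3, 9, 12


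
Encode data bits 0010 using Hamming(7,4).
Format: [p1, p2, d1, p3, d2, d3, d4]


Parity bits: p1=0, p2=1, p3=1

0101010


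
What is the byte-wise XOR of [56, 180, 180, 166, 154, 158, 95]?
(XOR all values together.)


XOR chain: 56 ^ 180 ^ 180 ^ 166 ^ 154 ^ 158 ^ 95 = 197

197


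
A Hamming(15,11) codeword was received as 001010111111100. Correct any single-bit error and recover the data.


Syndrome = 0: no error detected

Data: 11011111100 (no errors)


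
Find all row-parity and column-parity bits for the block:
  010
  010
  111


Row parities: 111
Column parities: 111

Row P: 111, Col P: 111, Corner: 1


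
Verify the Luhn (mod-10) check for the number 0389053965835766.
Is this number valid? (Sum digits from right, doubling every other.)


Luhn sum = 74
74 mod 10 = 4

Invalid (Luhn sum mod 10 = 4)


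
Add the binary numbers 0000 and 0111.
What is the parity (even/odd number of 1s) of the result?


0000 = 0
0111 = 7
Sum = 7 = 111
1s count = 3

odd parity (3 ones in 111)


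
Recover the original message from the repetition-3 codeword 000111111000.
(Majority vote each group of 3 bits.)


Groups: 000, 111, 111, 000
Majority votes: 0110

0110


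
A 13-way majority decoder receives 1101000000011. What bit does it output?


Ones: 5 out of 13
Threshold: 7

0 (5/13 voted 1)


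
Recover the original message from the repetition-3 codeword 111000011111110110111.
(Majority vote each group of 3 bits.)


Groups: 111, 000, 011, 111, 110, 110, 111
Majority votes: 1011111

1011111


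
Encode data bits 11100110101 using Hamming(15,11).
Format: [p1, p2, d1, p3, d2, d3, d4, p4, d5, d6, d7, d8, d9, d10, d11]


Parity bits: p1=1, p2=1, p3=0, p4=0

111011000110101


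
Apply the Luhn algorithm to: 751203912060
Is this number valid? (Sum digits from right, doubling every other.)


Luhn sum = 34
34 mod 10 = 4

Invalid (Luhn sum mod 10 = 4)


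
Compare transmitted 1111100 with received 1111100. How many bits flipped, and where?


XOR: 0000000

0 errors (received matches sent)


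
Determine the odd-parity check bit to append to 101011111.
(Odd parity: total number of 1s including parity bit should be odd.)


Number of 1s in data: 7
Parity bit: 0

0


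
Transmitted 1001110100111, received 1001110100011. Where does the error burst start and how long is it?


XOR: 0000000000100

Burst at position 10, length 1


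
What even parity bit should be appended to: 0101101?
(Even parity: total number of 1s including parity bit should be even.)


Number of 1s in data: 4
Parity bit: 0

0


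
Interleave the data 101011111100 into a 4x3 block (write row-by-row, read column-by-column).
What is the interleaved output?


Matrix:
  101
  011
  111
  100
Read columns: 101101101110

101101101110


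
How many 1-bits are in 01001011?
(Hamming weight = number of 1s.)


Counting 1s in 01001011

4


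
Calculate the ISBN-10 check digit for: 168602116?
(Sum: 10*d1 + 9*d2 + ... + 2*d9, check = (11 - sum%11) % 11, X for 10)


Weighted sum: 199
199 mod 11 = 1

Check digit: X


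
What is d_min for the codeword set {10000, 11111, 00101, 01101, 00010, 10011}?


Comparing all pairs, minimum distance: 1
Can detect 0 errors, correct 0 errors

1


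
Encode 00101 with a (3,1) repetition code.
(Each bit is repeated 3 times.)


Each bit -> 3 copies

000000111000111


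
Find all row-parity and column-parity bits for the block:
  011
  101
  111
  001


Row parities: 0011
Column parities: 000

Row P: 0011, Col P: 000, Corner: 0


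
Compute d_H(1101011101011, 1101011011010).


XOR: 0000000110001
Count of 1s: 3

3


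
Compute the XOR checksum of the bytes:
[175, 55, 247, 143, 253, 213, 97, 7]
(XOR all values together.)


XOR chain: 175 ^ 55 ^ 247 ^ 143 ^ 253 ^ 213 ^ 97 ^ 7 = 174

174


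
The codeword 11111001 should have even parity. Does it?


Number of 1s: 6

Yes, parity is correct (6 ones)


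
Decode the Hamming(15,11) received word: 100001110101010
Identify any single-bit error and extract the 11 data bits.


Syndrome = 0: no error detected

Data: 00110101010 (no errors)


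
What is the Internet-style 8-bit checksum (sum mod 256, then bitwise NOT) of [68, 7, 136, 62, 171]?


Sum = 444 mod 256 = 188
Complement = 67

67


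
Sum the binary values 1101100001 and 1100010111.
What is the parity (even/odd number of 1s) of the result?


1101100001 = 865
1100010111 = 791
Sum = 1656 = 11001111000
1s count = 6

even parity (6 ones in 11001111000)


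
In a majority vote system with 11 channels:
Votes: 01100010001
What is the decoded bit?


Ones: 4 out of 11
Threshold: 6

0 (4/11 voted 1)


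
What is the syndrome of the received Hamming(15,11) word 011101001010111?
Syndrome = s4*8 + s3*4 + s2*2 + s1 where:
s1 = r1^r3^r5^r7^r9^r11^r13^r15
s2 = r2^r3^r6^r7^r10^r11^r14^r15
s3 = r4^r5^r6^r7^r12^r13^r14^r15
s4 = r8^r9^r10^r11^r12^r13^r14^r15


s1=1, s2=0, s3=1, s4=1

Syndrome = 13 (error at position 13)


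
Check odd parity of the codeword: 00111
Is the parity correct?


Number of 1s: 3

Yes, parity is correct (3 ones)


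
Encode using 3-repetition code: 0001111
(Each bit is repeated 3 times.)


Each bit -> 3 copies

000000000111111111111


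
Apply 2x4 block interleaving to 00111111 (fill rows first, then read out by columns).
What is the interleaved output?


Matrix:
  0011
  1111
Read columns: 01011111

01011111


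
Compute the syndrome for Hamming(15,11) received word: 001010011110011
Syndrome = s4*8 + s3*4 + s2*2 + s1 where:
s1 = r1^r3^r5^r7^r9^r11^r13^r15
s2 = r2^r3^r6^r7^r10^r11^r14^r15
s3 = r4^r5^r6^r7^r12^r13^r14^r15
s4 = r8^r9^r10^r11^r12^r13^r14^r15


s1=1, s2=1, s3=1, s4=0

Syndrome = 7 (error at position 7)


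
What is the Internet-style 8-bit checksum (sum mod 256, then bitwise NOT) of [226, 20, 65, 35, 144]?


Sum = 490 mod 256 = 234
Complement = 21

21


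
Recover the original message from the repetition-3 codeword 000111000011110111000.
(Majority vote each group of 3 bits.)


Groups: 000, 111, 000, 011, 110, 111, 000
Majority votes: 0101110

0101110


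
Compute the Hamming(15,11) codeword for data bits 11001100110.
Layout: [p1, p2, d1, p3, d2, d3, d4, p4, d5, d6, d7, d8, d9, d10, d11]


Parity bits: p1=0, p2=1, p3=1, p4=0

011110001100110


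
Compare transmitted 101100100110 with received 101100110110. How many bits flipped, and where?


XOR: 000000010000

1 error(s) at position(s): 7


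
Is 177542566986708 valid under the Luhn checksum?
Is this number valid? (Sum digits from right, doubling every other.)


Luhn sum = 71
71 mod 10 = 1

Invalid (Luhn sum mod 10 = 1)


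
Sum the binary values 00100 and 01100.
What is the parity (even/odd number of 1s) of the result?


00100 = 4
01100 = 12
Sum = 16 = 10000
1s count = 1

odd parity (1 ones in 10000)


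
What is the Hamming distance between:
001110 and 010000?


XOR: 011110
Count of 1s: 4

4


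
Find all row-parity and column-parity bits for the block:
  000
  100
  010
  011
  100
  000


Row parities: 011010
Column parities: 001

Row P: 011010, Col P: 001, Corner: 1


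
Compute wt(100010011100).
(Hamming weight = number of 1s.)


Counting 1s in 100010011100

5


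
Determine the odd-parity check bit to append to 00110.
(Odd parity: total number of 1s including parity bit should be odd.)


Number of 1s in data: 2
Parity bit: 1

1


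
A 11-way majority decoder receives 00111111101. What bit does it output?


Ones: 8 out of 11
Threshold: 6

1 (8/11 voted 1)


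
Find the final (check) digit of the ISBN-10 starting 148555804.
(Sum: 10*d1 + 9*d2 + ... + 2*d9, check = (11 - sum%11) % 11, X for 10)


Weighted sum: 240
240 mod 11 = 9

Check digit: 2


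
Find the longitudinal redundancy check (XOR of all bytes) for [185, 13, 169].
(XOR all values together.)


XOR chain: 185 ^ 13 ^ 169 = 29

29


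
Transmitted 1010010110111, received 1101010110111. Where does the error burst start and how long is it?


XOR: 0111000000000

Burst at position 1, length 3


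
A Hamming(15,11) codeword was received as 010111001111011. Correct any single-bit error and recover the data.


Syndrome = 0: no error detected

Data: 01101111011 (no errors)


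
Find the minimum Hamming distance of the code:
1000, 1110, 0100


Comparing all pairs, minimum distance: 2
Can detect 1 errors, correct 0 errors

2


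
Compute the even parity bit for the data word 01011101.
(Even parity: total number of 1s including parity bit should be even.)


Number of 1s in data: 5
Parity bit: 1

1


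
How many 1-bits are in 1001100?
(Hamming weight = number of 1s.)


Counting 1s in 1001100

3


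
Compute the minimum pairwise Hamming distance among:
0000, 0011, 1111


Comparing all pairs, minimum distance: 2
Can detect 1 errors, correct 0 errors

2


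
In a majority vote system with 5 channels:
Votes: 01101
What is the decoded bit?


Ones: 3 out of 5
Threshold: 3

1 (3/5 voted 1)


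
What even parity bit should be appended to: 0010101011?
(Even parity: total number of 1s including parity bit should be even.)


Number of 1s in data: 5
Parity bit: 1

1


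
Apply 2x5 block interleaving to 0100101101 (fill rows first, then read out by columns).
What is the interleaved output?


Matrix:
  01001
  01101
Read columns: 0011010011

0011010011


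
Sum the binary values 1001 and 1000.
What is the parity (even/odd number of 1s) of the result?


1001 = 9
1000 = 8
Sum = 17 = 10001
1s count = 2

even parity (2 ones in 10001)


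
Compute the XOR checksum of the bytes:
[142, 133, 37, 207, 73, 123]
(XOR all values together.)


XOR chain: 142 ^ 133 ^ 37 ^ 207 ^ 73 ^ 123 = 211

211


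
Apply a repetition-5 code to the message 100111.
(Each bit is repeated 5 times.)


Each bit -> 5 copies

111110000000000111111111111111


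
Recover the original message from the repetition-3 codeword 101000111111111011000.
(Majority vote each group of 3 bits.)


Groups: 101, 000, 111, 111, 111, 011, 000
Majority votes: 1011110

1011110


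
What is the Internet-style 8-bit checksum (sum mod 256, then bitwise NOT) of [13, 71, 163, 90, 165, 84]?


Sum = 586 mod 256 = 74
Complement = 181

181


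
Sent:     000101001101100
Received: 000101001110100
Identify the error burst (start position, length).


XOR: 000000000011000

Burst at position 10, length 2


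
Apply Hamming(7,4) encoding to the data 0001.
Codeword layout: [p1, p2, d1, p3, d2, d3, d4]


Parity bits: p1=1, p2=1, p3=1

1101001


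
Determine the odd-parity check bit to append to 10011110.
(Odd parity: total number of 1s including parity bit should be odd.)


Number of 1s in data: 5
Parity bit: 0

0


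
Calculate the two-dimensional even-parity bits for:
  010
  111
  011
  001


Row parities: 1101
Column parities: 111

Row P: 1101, Col P: 111, Corner: 1


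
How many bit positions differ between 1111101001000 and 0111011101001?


XOR: 1000110100001
Count of 1s: 5

5


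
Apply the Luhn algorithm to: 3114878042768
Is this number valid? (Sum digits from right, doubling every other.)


Luhn sum = 61
61 mod 10 = 1

Invalid (Luhn sum mod 10 = 1)


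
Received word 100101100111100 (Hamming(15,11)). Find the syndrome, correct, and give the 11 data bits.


Syndrome = 4: error at position 4

Data: 00110111100 (corrected bit 4)


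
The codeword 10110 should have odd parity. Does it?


Number of 1s: 3

Yes, parity is correct (3 ones)


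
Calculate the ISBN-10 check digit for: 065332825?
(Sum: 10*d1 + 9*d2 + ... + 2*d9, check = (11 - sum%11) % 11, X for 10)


Weighted sum: 191
191 mod 11 = 4

Check digit: 7


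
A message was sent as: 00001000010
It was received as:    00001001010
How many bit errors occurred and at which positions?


XOR: 00000001000

1 error(s) at position(s): 7


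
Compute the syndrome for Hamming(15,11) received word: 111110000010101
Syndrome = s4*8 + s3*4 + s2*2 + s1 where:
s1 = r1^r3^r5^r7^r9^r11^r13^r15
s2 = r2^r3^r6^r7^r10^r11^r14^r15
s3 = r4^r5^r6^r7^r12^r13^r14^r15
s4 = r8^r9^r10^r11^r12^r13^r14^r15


s1=0, s2=0, s3=0, s4=1

Syndrome = 8 (error at position 8)


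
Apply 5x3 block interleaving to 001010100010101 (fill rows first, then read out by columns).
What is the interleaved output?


Matrix:
  001
  010
  100
  010
  101
Read columns: 001010101010001

001010101010001


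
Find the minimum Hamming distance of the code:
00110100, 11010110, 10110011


Comparing all pairs, minimum distance: 4
Can detect 3 errors, correct 1 errors

4


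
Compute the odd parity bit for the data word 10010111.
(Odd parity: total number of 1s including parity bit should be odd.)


Number of 1s in data: 5
Parity bit: 0

0


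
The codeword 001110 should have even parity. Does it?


Number of 1s: 3

No, parity error (3 ones)


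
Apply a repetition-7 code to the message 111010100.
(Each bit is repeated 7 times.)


Each bit -> 7 copies

111111111111111111111000000011111110000000111111100000000000000


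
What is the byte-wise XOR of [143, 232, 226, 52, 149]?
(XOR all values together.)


XOR chain: 143 ^ 232 ^ 226 ^ 52 ^ 149 = 36

36


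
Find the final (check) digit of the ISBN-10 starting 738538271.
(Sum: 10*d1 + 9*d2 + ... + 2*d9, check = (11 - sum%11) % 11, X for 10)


Weighted sum: 285
285 mod 11 = 10

Check digit: 1


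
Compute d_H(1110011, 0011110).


XOR: 1101101
Count of 1s: 5

5


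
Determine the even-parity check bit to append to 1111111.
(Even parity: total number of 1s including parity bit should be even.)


Number of 1s in data: 7
Parity bit: 1

1


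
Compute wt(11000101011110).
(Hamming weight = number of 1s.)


Counting 1s in 11000101011110

8


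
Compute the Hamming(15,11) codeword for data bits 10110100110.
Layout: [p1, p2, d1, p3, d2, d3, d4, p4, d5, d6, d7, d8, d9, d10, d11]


Parity bits: p1=1, p2=1, p3=0, p4=1

111001110100110


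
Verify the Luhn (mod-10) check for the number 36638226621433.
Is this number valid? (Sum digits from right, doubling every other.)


Luhn sum = 57
57 mod 10 = 7

Invalid (Luhn sum mod 10 = 7)


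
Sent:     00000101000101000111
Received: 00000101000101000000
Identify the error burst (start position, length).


XOR: 00000000000000000111

Burst at position 17, length 3


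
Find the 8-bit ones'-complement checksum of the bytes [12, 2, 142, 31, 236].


Sum = 423 mod 256 = 167
Complement = 88

88


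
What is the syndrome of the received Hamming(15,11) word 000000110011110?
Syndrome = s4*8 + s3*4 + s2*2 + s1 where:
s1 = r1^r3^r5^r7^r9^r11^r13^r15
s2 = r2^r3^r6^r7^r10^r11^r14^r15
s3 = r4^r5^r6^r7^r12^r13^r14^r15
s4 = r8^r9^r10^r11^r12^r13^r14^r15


s1=1, s2=1, s3=0, s4=1

Syndrome = 11 (error at position 11)


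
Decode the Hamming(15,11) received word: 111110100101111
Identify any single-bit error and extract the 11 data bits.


Syndrome = 12: error at position 12

Data: 11010100111 (corrected bit 12)


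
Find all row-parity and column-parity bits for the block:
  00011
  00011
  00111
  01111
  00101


Row parities: 00100
Column parities: 01101

Row P: 00100, Col P: 01101, Corner: 1


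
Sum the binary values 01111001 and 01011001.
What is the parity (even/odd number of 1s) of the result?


01111001 = 121
01011001 = 89
Sum = 210 = 11010010
1s count = 4

even parity (4 ones in 11010010)


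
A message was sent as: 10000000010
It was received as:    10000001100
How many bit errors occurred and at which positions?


XOR: 00000001110

3 error(s) at position(s): 7, 8, 9


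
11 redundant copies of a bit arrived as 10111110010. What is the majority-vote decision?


Ones: 7 out of 11
Threshold: 6

1 (7/11 voted 1)


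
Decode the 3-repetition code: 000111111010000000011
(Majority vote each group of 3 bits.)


Groups: 000, 111, 111, 010, 000, 000, 011
Majority votes: 0110001

0110001


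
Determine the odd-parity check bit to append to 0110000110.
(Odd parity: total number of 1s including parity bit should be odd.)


Number of 1s in data: 4
Parity bit: 1

1


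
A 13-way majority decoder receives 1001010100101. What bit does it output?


Ones: 6 out of 13
Threshold: 7

0 (6/13 voted 1)


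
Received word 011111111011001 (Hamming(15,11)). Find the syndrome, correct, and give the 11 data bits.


Syndrome = 8: error at position 8

Data: 11111011001 (corrected bit 8)


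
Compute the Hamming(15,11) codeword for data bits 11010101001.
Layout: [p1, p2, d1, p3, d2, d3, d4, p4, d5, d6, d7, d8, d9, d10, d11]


Parity bits: p1=0, p2=0, p3=0, p4=1

001010110101001


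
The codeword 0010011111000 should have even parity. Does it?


Number of 1s: 6

Yes, parity is correct (6 ones)


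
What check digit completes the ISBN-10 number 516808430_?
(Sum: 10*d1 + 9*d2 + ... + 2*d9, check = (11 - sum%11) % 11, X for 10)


Weighted sum: 228
228 mod 11 = 8

Check digit: 3


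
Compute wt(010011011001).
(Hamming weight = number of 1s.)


Counting 1s in 010011011001

6


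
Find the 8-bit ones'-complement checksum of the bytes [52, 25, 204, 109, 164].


Sum = 554 mod 256 = 42
Complement = 213

213


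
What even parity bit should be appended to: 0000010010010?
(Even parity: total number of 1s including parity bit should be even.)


Number of 1s in data: 3
Parity bit: 1

1


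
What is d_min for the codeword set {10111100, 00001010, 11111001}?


Comparing all pairs, minimum distance: 3
Can detect 2 errors, correct 1 errors

3


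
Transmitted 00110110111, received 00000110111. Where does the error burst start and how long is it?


XOR: 00110000000

Burst at position 2, length 2


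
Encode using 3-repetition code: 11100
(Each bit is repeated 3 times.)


Each bit -> 3 copies

111111111000000


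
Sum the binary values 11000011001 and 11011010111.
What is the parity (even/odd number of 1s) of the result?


11000011001 = 1561
11011010111 = 1751
Sum = 3312 = 110011110000
1s count = 6

even parity (6 ones in 110011110000)


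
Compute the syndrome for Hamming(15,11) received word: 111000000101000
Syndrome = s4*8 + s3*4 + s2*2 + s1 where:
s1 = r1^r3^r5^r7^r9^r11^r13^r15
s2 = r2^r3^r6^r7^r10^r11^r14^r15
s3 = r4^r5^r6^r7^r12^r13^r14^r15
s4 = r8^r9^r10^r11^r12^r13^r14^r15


s1=0, s2=1, s3=1, s4=0

Syndrome = 6 (error at position 6)


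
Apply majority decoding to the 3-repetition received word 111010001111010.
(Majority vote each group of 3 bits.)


Groups: 111, 010, 001, 111, 010
Majority votes: 10010

10010


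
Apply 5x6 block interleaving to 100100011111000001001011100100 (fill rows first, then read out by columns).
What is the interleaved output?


Matrix:
  100100
  011111
  000001
  001011
  100100
Read columns: 100010100001010110010101001110

100010100001010110010101001110


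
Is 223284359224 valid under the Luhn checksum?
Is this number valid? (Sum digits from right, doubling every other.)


Luhn sum = 55
55 mod 10 = 5

Invalid (Luhn sum mod 10 = 5)


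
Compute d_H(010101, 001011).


XOR: 011110
Count of 1s: 4

4


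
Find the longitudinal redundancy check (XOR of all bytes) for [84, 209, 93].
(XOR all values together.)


XOR chain: 84 ^ 209 ^ 93 = 216

216


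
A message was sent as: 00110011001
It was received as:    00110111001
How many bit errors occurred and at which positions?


XOR: 00000100000

1 error(s) at position(s): 5


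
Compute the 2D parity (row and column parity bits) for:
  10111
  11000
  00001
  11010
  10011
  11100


Row parities: 001111
Column parities: 11011

Row P: 001111, Col P: 11011, Corner: 0


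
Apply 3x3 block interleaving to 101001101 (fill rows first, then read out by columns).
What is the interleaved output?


Matrix:
  101
  001
  101
Read columns: 101000111

101000111


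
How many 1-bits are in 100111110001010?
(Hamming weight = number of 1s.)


Counting 1s in 100111110001010

8


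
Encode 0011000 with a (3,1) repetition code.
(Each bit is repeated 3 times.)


Each bit -> 3 copies

000000111111000000000


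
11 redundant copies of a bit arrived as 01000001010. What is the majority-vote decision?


Ones: 3 out of 11
Threshold: 6

0 (3/11 voted 1)


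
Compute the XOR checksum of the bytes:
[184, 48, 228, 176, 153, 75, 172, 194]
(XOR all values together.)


XOR chain: 184 ^ 48 ^ 228 ^ 176 ^ 153 ^ 75 ^ 172 ^ 194 = 96

96


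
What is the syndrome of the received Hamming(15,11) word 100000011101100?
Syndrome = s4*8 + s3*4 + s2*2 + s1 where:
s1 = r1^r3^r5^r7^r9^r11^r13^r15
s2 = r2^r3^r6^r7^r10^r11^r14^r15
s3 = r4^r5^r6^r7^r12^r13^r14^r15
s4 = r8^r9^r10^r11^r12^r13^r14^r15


s1=1, s2=1, s3=0, s4=1

Syndrome = 11 (error at position 11)


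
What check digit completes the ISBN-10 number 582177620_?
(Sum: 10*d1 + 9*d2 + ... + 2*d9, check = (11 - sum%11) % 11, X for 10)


Weighted sum: 252
252 mod 11 = 10

Check digit: 1


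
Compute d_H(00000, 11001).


XOR: 11001
Count of 1s: 3

3


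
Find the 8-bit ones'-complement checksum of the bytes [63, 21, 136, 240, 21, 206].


Sum = 687 mod 256 = 175
Complement = 80

80


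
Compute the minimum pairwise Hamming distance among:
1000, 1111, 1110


Comparing all pairs, minimum distance: 1
Can detect 0 errors, correct 0 errors

1


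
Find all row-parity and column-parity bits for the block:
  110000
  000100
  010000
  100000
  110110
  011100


Row parities: 011101
Column parities: 101110

Row P: 011101, Col P: 101110, Corner: 0


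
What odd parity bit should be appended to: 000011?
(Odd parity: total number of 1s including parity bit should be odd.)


Number of 1s in data: 2
Parity bit: 1

1


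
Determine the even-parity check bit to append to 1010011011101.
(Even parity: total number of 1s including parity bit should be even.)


Number of 1s in data: 8
Parity bit: 0

0


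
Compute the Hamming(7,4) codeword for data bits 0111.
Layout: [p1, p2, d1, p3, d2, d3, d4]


Parity bits: p1=0, p2=0, p3=1

0001111


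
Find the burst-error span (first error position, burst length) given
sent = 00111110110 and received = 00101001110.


XOR: 00010111000

Burst at position 3, length 5


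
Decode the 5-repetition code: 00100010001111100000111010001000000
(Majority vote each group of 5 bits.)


Groups: 00100, 01000, 11111, 00000, 11101, 00010, 00000
Majority votes: 0010100

0010100


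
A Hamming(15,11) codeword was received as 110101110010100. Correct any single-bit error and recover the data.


Syndrome = 8: error at position 8

Data: 00110010100 (corrected bit 8)


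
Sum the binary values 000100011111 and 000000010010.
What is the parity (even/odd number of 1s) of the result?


000100011111 = 287
000000010010 = 18
Sum = 305 = 100110001
1s count = 4

even parity (4 ones in 100110001)


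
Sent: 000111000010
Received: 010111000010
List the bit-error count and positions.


XOR: 010000000000

1 error(s) at position(s): 1


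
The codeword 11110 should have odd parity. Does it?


Number of 1s: 4

No, parity error (4 ones)


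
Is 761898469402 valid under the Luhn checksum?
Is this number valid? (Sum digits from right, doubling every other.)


Luhn sum = 67
67 mod 10 = 7

Invalid (Luhn sum mod 10 = 7)


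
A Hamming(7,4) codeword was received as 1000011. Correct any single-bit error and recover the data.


Syndrome = 0: no error detected

Data: 0011 (no errors)


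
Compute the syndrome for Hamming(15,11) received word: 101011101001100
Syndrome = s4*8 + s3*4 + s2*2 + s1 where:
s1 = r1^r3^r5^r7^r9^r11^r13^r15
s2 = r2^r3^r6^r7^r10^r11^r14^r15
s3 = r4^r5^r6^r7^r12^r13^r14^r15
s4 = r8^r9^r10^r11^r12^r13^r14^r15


s1=0, s2=1, s3=1, s4=1

Syndrome = 14 (error at position 14)


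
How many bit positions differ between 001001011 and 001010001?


XOR: 000011010
Count of 1s: 3

3


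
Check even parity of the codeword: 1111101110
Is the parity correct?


Number of 1s: 8

Yes, parity is correct (8 ones)


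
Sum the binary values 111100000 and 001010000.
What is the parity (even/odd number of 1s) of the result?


111100000 = 480
001010000 = 80
Sum = 560 = 1000110000
1s count = 3

odd parity (3 ones in 1000110000)


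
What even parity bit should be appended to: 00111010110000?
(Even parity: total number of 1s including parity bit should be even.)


Number of 1s in data: 6
Parity bit: 0

0


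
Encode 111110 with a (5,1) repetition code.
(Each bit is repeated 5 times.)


Each bit -> 5 copies

111111111111111111111111100000


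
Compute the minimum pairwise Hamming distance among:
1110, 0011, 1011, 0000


Comparing all pairs, minimum distance: 1
Can detect 0 errors, correct 0 errors

1


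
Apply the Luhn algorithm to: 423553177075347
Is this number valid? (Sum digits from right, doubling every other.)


Luhn sum = 62
62 mod 10 = 2

Invalid (Luhn sum mod 10 = 2)


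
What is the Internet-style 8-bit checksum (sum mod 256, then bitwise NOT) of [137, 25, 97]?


Sum = 259 mod 256 = 3
Complement = 252

252


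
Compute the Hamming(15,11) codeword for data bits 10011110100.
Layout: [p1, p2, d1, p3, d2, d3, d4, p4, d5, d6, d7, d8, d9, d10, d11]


Parity bits: p1=1, p2=0, p3=0, p4=0

101000101110100


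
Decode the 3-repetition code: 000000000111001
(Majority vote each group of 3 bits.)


Groups: 000, 000, 000, 111, 001
Majority votes: 00010

00010


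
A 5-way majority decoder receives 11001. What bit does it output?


Ones: 3 out of 5
Threshold: 3

1 (3/5 voted 1)


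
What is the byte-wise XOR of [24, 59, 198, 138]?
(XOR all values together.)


XOR chain: 24 ^ 59 ^ 198 ^ 138 = 111

111


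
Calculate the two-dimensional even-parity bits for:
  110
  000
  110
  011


Row parities: 0000
Column parities: 011

Row P: 0000, Col P: 011, Corner: 0


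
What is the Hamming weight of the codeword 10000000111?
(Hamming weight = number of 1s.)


Counting 1s in 10000000111

4


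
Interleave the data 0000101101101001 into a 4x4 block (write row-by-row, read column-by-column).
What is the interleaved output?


Matrix:
  0000
  1011
  0110
  1001
Read columns: 0101001001100101

0101001001100101


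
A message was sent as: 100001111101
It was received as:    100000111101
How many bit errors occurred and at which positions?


XOR: 000001000000

1 error(s) at position(s): 5


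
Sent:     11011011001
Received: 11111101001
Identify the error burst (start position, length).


XOR: 00100110000

Burst at position 2, length 5


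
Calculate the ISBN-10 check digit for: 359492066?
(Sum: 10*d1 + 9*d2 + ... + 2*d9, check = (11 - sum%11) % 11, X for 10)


Weighted sum: 269
269 mod 11 = 5

Check digit: 6
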